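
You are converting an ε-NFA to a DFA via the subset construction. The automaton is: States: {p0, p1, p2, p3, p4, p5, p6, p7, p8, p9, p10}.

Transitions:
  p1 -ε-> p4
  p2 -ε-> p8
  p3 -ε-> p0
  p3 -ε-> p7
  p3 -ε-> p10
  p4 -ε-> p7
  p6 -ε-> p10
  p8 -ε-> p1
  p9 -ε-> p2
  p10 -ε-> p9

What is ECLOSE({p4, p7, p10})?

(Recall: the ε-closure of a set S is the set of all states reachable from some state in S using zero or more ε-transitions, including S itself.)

{p1, p2, p4, p7, p8, p9, p10}

Start with {p4, p7, p10}.
From p10 via ε: add p9.
From p9 via ε: add p2.
From p2 via ε: add p8.
From p8 via ε: add p1.
No new states can be added; the closed set is {p1, p2, p4, p7, p8, p9, p10}.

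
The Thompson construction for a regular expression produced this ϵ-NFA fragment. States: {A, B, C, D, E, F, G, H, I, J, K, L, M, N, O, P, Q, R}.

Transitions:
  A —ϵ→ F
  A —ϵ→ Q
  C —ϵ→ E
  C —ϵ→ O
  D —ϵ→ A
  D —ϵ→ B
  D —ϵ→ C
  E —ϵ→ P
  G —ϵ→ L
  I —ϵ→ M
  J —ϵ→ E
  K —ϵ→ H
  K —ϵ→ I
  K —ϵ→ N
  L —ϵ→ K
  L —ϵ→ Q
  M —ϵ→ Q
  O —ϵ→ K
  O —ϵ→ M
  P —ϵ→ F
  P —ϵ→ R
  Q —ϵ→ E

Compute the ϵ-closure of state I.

Start with {I}.
From I via ϵ: add M.
From M via ϵ: add Q.
From Q via ϵ: add E.
From E via ϵ: add P.
From P via ϵ: add F, R.
No new states can be added; the closed set is {E, F, I, M, P, Q, R}.

{E, F, I, M, P, Q, R}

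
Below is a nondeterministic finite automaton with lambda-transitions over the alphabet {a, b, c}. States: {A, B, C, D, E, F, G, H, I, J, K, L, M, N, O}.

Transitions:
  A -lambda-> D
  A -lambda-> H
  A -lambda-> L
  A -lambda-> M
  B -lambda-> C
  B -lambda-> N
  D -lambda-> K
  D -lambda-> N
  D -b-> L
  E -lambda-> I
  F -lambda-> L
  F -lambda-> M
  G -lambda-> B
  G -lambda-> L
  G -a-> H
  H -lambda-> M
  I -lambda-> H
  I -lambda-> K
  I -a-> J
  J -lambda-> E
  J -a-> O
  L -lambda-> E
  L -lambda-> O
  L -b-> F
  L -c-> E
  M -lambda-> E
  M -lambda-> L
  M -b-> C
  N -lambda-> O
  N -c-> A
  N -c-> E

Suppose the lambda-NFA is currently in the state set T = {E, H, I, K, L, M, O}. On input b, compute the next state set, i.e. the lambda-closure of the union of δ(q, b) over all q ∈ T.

{C, E, F, H, I, K, L, M, O}

L on b → {F}.
M on b → {C}.
No b-transition from E, H, I, K, O.
Union after reading b: {C, F}.
Now take the lambda-closure:
From F via lambda: add L, M.
From L via lambda: add E, O.
From E via lambda: add I.
From I via lambda: add H, K.
No new states can be added; the closed set is {C, E, F, H, I, K, L, M, O}.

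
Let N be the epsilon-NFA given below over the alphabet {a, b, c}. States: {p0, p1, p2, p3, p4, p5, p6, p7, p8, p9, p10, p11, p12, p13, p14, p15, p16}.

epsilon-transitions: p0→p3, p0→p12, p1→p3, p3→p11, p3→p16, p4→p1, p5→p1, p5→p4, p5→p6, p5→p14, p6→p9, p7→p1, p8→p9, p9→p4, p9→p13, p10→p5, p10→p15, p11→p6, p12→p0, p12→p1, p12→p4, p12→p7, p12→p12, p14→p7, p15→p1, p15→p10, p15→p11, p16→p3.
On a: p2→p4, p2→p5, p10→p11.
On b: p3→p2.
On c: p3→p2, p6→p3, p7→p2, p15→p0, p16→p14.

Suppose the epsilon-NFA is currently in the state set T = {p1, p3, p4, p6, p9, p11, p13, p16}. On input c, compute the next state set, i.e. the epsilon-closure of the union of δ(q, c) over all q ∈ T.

{p1, p2, p3, p4, p6, p7, p9, p11, p13, p14, p16}

p3 on c → {p2}.
p6 on c → {p3}.
p16 on c → {p14}.
No c-transition from p1, p4, p9, p11, p13.
Union after reading c: {p2, p3, p14}.
Now take the epsilon-closure:
From p3 via epsilon: add p11, p16.
From p14 via epsilon: add p7.
From p7 via epsilon: add p1.
From p11 via epsilon: add p6.
From p6 via epsilon: add p9.
From p9 via epsilon: add p4, p13.
No new states can be added; the closed set is {p1, p2, p3, p4, p6, p7, p9, p11, p13, p14, p16}.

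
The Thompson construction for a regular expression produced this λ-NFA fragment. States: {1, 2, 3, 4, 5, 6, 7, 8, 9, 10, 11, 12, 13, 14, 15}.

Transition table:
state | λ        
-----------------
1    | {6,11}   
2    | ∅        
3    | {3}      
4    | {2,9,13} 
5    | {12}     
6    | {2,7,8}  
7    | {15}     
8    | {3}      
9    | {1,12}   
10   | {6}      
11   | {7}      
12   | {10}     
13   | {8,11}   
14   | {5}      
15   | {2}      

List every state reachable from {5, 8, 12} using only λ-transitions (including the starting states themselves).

{2, 3, 5, 6, 7, 8, 10, 12, 15}

Start with {5, 8, 12}.
From 8 via λ: add 3.
From 12 via λ: add 10.
From 10 via λ: add 6.
From 6 via λ: add 2, 7.
From 7 via λ: add 15.
No new states can be added; the closed set is {2, 3, 5, 6, 7, 8, 10, 12, 15}.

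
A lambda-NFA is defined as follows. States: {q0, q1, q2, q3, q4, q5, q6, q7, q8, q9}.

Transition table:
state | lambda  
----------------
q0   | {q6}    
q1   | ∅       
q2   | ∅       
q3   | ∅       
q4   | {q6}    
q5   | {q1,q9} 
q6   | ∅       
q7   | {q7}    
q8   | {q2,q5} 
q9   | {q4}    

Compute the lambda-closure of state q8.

Start with {q8}.
From q8 via lambda: add q2, q5.
From q5 via lambda: add q1, q9.
From q9 via lambda: add q4.
From q4 via lambda: add q6.
No new states can be added; the closed set is {q1, q2, q4, q5, q6, q8, q9}.

{q1, q2, q4, q5, q6, q8, q9}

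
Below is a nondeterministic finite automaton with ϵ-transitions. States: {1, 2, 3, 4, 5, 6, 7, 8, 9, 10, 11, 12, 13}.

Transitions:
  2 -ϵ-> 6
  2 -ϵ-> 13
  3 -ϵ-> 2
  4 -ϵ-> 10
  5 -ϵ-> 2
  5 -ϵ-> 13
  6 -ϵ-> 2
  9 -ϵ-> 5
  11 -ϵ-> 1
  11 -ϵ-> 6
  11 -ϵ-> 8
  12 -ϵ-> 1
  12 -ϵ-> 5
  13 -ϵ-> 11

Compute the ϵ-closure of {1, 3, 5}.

{1, 2, 3, 5, 6, 8, 11, 13}

Start with {1, 3, 5}.
From 3 via ϵ: add 2.
From 5 via ϵ: add 13.
From 2 via ϵ: add 6.
From 13 via ϵ: add 11.
From 11 via ϵ: add 8.
No new states can be added; the closed set is {1, 2, 3, 5, 6, 8, 11, 13}.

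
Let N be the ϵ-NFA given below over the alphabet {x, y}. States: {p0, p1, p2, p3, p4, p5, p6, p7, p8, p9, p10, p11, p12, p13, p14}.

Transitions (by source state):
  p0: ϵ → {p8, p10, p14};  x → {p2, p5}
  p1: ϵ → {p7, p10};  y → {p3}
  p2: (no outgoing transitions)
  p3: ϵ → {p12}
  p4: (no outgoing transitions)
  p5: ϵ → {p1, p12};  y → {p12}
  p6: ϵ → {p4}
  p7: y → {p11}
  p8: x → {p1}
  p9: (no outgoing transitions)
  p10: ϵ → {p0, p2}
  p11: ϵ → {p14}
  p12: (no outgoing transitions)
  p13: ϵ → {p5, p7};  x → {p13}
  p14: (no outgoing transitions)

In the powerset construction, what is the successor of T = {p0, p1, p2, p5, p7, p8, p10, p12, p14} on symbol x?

{p0, p1, p2, p5, p7, p8, p10, p12, p14}

p0 on x → {p2, p5}.
p8 on x → {p1}.
No x-transition from p1, p2, p5, p7, p10, p12, p14.
Union after reading x: {p1, p2, p5}.
Now take the ϵ-closure:
From p1 via ϵ: add p7, p10.
From p5 via ϵ: add p12.
From p10 via ϵ: add p0.
From p0 via ϵ: add p8, p14.
No new states can be added; the closed set is {p0, p1, p2, p5, p7, p8, p10, p12, p14}.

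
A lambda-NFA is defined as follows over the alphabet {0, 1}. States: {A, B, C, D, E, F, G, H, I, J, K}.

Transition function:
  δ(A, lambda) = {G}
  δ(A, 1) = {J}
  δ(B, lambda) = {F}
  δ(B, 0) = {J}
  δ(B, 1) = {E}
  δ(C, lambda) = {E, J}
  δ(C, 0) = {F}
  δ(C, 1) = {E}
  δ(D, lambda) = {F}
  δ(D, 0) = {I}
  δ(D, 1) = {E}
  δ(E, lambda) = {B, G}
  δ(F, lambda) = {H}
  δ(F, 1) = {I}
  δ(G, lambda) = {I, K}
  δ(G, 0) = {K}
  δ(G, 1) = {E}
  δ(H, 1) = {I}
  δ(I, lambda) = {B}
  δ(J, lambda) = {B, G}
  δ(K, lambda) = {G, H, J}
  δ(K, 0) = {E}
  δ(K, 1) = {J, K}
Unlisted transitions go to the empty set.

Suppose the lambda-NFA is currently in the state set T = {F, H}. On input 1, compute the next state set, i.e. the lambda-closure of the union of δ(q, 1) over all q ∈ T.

F on 1 → {I}.
H on 1 → {I}.
Union after reading 1: {I}.
Now take the lambda-closure:
From I via lambda: add B.
From B via lambda: add F.
From F via lambda: add H.
No new states can be added; the closed set is {B, F, H, I}.

{B, F, H, I}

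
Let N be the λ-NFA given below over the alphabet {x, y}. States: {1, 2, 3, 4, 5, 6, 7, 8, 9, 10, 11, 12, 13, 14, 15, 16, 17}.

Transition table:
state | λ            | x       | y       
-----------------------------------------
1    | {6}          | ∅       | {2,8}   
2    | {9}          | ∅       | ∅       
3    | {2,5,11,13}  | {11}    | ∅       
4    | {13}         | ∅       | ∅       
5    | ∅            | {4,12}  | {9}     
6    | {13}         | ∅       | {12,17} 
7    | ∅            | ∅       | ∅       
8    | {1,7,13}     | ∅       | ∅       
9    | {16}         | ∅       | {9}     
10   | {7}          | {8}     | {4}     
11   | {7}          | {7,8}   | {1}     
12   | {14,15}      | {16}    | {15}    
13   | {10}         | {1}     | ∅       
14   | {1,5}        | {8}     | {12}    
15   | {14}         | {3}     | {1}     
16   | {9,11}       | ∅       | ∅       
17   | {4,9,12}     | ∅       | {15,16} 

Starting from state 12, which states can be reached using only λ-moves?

Start with {12}.
From 12 via λ: add 14, 15.
From 14 via λ: add 1, 5.
From 1 via λ: add 6.
From 6 via λ: add 13.
From 13 via λ: add 10.
From 10 via λ: add 7.
No new states can be added; the closed set is {1, 5, 6, 7, 10, 12, 13, 14, 15}.

{1, 5, 6, 7, 10, 12, 13, 14, 15}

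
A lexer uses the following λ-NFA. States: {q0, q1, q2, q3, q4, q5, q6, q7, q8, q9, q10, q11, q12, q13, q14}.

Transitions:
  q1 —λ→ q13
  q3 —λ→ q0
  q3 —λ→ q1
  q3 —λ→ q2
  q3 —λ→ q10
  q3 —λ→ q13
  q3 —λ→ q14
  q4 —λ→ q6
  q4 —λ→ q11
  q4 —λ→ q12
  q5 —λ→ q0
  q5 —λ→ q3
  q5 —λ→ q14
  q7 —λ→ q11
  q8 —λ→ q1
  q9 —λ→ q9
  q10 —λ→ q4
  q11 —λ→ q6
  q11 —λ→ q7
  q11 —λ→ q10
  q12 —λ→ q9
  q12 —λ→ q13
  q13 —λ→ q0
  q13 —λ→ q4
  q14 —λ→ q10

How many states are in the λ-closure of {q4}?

9

Start with {q4}.
From q4 via λ: add q6, q11, q12.
From q11 via λ: add q7, q10.
From q12 via λ: add q9, q13.
From q13 via λ: add q0.
λ-closure = {q0, q4, q6, q7, q9, q10, q11, q12, q13}, which has 9 states.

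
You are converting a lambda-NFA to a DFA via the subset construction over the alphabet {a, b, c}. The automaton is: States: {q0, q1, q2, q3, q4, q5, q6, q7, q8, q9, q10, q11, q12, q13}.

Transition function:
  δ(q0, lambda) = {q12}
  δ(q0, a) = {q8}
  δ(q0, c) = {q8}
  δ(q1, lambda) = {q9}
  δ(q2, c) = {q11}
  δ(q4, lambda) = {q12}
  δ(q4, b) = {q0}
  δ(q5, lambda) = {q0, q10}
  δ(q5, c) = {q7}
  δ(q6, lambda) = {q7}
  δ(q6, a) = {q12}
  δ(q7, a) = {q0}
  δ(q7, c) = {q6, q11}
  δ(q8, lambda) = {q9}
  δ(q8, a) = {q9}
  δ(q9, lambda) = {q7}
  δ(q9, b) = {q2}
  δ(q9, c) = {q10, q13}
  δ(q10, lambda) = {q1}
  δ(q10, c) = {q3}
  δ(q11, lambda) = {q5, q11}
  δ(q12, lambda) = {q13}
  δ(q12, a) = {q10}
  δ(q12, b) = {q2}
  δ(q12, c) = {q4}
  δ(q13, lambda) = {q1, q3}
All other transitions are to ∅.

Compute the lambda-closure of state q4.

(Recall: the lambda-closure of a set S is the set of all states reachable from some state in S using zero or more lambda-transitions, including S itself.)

Start with {q4}.
From q4 via lambda: add q12.
From q12 via lambda: add q13.
From q13 via lambda: add q1, q3.
From q1 via lambda: add q9.
From q9 via lambda: add q7.
No new states can be added; the closed set is {q1, q3, q4, q7, q9, q12, q13}.

{q1, q3, q4, q7, q9, q12, q13}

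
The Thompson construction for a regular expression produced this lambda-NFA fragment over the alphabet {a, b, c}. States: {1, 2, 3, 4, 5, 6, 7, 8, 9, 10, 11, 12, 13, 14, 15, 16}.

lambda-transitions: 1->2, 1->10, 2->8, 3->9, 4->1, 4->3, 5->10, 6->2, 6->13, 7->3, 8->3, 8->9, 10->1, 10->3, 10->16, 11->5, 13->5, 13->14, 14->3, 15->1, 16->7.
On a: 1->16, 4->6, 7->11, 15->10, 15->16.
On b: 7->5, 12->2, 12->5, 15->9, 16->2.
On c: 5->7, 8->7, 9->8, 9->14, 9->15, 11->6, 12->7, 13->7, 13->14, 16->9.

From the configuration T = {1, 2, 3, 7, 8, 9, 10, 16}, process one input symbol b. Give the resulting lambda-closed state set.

7 on b → {5}.
16 on b → {2}.
No b-transition from 1, 2, 3, 8, 9, 10.
Union after reading b: {2, 5}.
Now take the lambda-closure:
From 2 via lambda: add 8.
From 5 via lambda: add 10.
From 8 via lambda: add 3, 9.
From 10 via lambda: add 1, 16.
From 16 via lambda: add 7.
No new states can be added; the closed set is {1, 2, 3, 5, 7, 8, 9, 10, 16}.

{1, 2, 3, 5, 7, 8, 9, 10, 16}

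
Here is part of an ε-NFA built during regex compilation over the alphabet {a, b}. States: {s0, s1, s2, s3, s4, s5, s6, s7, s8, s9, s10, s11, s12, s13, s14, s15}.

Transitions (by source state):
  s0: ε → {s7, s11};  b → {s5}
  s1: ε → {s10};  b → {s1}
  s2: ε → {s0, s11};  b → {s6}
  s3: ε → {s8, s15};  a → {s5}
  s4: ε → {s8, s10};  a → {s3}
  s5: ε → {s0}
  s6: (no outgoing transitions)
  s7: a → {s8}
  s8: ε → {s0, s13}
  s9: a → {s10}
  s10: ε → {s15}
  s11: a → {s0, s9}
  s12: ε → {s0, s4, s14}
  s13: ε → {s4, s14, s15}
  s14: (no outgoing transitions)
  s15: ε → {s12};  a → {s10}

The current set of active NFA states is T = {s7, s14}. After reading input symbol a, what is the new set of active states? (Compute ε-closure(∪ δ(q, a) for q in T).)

{s0, s4, s7, s8, s10, s11, s12, s13, s14, s15}

s7 on a → {s8}.
No a-transition from s14.
Union after reading a: {s8}.
Now take the ε-closure:
From s8 via ε: add s0, s13.
From s0 via ε: add s7, s11.
From s13 via ε: add s4, s14, s15.
From s4 via ε: add s10.
From s15 via ε: add s12.
No new states can be added; the closed set is {s0, s4, s7, s8, s10, s11, s12, s13, s14, s15}.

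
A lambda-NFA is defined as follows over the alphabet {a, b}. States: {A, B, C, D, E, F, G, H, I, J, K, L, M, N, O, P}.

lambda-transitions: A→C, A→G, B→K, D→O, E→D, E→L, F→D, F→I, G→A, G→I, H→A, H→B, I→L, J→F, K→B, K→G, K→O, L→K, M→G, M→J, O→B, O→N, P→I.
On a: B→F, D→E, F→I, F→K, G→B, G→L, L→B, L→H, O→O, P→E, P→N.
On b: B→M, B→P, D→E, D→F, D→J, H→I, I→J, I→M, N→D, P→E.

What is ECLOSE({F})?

Start with {F}.
From F via lambda: add D, I.
From D via lambda: add O.
From I via lambda: add L.
From L via lambda: add K.
From O via lambda: add B, N.
From K via lambda: add G.
From G via lambda: add A.
From A via lambda: add C.
No new states can be added; the closed set is {A, B, C, D, F, G, I, K, L, N, O}.

{A, B, C, D, F, G, I, K, L, N, O}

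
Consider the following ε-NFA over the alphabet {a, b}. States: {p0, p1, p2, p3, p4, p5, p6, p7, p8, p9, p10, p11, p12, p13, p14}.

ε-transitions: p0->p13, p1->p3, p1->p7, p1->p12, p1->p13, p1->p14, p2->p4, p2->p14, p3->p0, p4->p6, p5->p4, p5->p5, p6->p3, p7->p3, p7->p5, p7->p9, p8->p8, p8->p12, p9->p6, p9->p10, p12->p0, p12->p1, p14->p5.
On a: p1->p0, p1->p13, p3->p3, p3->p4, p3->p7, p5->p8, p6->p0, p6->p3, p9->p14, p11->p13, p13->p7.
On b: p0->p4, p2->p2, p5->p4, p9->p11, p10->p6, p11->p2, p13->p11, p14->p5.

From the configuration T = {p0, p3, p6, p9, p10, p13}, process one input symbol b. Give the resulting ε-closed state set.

p0 on b → {p4}.
p9 on b → {p11}.
p10 on b → {p6}.
p13 on b → {p11}.
No b-transition from p3, p6.
Union after reading b: {p4, p6, p11}.
Now take the ε-closure:
From p6 via ε: add p3.
From p3 via ε: add p0.
From p0 via ε: add p13.
No new states can be added; the closed set is {p0, p3, p4, p6, p11, p13}.

{p0, p3, p4, p6, p11, p13}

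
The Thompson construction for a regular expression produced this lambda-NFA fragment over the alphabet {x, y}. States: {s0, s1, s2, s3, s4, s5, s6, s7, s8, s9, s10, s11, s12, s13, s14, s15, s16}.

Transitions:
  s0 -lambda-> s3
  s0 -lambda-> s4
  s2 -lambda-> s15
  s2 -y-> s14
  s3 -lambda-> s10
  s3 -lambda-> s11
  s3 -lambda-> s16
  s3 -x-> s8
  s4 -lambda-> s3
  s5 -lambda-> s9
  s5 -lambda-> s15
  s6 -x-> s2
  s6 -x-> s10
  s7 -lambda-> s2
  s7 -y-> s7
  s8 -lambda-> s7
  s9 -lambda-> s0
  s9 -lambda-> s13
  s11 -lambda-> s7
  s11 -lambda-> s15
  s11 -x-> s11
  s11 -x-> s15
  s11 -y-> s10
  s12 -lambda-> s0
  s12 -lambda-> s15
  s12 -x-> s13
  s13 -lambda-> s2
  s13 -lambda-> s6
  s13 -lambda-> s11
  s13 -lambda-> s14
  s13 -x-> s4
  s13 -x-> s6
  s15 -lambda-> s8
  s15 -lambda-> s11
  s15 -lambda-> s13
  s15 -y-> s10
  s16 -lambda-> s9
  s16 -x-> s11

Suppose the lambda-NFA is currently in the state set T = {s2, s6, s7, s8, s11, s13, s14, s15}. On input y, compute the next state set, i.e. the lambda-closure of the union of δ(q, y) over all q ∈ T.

s2 on y → {s14}.
s7 on y → {s7}.
s11 on y → {s10}.
s15 on y → {s10}.
No y-transition from s6, s8, s13, s14.
Union after reading y: {s7, s10, s14}.
Now take the lambda-closure:
From s7 via lambda: add s2.
From s2 via lambda: add s15.
From s15 via lambda: add s8, s11, s13.
From s13 via lambda: add s6.
No new states can be added; the closed set is {s2, s6, s7, s8, s10, s11, s13, s14, s15}.

{s2, s6, s7, s8, s10, s11, s13, s14, s15}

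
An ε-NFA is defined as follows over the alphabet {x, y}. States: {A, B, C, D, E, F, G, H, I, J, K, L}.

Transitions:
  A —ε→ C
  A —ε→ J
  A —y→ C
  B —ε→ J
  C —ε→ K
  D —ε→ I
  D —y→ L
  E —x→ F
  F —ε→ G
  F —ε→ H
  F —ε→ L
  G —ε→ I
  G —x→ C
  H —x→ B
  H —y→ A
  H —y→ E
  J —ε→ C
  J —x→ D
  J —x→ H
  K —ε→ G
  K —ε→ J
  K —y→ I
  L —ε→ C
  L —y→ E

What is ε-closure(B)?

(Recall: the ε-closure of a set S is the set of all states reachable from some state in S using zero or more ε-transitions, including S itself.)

{B, C, G, I, J, K}

Start with {B}.
From B via ε: add J.
From J via ε: add C.
From C via ε: add K.
From K via ε: add G.
From G via ε: add I.
No new states can be added; the closed set is {B, C, G, I, J, K}.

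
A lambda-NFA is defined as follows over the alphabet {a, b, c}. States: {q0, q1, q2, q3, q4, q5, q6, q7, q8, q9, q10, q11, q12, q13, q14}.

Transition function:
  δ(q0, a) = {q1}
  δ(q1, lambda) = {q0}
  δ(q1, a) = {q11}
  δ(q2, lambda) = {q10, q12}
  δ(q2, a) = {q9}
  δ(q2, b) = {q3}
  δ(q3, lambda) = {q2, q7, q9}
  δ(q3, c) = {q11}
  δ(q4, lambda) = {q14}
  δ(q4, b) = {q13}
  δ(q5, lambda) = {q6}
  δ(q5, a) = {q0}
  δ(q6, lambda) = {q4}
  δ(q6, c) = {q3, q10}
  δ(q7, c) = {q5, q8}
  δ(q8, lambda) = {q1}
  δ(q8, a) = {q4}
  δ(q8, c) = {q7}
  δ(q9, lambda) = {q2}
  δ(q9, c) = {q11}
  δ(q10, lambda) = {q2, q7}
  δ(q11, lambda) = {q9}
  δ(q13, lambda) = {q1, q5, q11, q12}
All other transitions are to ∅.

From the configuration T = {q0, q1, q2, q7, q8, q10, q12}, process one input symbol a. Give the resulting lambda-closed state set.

{q0, q1, q2, q4, q7, q9, q10, q11, q12, q14}

q0 on a → {q1}.
q1 on a → {q11}.
q2 on a → {q9}.
q8 on a → {q4}.
No a-transition from q7, q10, q12.
Union after reading a: {q1, q4, q9, q11}.
Now take the lambda-closure:
From q1 via lambda: add q0.
From q4 via lambda: add q14.
From q9 via lambda: add q2.
From q2 via lambda: add q10, q12.
From q10 via lambda: add q7.
No new states can be added; the closed set is {q0, q1, q2, q4, q7, q9, q10, q11, q12, q14}.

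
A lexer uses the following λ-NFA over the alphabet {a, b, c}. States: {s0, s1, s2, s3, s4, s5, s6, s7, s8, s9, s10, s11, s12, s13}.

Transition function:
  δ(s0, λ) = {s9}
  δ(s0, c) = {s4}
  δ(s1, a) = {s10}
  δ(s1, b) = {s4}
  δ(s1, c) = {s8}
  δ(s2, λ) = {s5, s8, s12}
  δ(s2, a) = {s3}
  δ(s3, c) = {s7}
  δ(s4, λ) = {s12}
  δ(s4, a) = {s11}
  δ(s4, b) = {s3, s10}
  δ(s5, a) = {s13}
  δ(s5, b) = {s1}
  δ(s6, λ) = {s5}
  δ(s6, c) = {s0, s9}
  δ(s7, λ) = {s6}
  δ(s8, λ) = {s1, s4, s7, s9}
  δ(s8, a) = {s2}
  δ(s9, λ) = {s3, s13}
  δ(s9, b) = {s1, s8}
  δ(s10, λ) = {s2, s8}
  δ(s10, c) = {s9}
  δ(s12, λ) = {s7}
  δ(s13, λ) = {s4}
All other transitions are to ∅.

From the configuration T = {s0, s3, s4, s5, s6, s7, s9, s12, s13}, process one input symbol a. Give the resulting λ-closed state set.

s4 on a → {s11}.
s5 on a → {s13}.
No a-transition from s0, s3, s6, s7, s9, s12, s13.
Union after reading a: {s11, s13}.
Now take the λ-closure:
From s13 via λ: add s4.
From s4 via λ: add s12.
From s12 via λ: add s7.
From s7 via λ: add s6.
From s6 via λ: add s5.
No new states can be added; the closed set is {s4, s5, s6, s7, s11, s12, s13}.

{s4, s5, s6, s7, s11, s12, s13}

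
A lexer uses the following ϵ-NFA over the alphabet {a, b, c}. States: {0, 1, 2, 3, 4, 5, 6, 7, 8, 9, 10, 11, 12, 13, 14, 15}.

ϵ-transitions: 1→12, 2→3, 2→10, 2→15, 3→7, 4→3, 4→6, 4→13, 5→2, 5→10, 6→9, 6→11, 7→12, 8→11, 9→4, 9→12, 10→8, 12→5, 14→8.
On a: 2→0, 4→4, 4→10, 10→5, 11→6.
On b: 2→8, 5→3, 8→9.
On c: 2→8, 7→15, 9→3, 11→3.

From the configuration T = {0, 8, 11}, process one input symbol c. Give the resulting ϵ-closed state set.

11 on c → {3}.
No c-transition from 0, 8.
Union after reading c: {3}.
Now take the ϵ-closure:
From 3 via ϵ: add 7.
From 7 via ϵ: add 12.
From 12 via ϵ: add 5.
From 5 via ϵ: add 2, 10.
From 2 via ϵ: add 15.
From 10 via ϵ: add 8.
From 8 via ϵ: add 11.
No new states can be added; the closed set is {2, 3, 5, 7, 8, 10, 11, 12, 15}.

{2, 3, 5, 7, 8, 10, 11, 12, 15}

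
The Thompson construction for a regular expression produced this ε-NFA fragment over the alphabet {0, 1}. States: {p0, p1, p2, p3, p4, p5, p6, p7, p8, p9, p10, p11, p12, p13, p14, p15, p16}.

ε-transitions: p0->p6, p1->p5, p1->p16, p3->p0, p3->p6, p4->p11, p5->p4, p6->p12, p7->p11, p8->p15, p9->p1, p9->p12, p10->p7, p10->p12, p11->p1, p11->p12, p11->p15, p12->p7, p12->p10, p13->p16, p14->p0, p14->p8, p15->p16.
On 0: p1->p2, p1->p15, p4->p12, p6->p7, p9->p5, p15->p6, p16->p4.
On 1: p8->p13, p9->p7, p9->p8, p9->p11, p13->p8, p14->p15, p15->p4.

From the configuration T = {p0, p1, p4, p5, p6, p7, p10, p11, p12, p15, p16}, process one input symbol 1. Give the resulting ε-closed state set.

p15 on 1 → {p4}.
No 1-transition from p0, p1, p4, p5, p6, p7, p10, p11, p12, p16.
Union after reading 1: {p4}.
Now take the ε-closure:
From p4 via ε: add p11.
From p11 via ε: add p1, p12, p15.
From p1 via ε: add p5, p16.
From p12 via ε: add p7, p10.
No new states can be added; the closed set is {p1, p4, p5, p7, p10, p11, p12, p15, p16}.

{p1, p4, p5, p7, p10, p11, p12, p15, p16}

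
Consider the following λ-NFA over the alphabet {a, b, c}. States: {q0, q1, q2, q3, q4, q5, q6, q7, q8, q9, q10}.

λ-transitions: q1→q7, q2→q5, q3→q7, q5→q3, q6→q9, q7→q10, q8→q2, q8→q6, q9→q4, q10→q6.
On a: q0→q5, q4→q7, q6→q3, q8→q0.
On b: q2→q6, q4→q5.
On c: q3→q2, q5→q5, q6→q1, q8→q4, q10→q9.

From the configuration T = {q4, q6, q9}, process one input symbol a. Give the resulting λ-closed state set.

q4 on a → {q7}.
q6 on a → {q3}.
No a-transition from q9.
Union after reading a: {q3, q7}.
Now take the λ-closure:
From q7 via λ: add q10.
From q10 via λ: add q6.
From q6 via λ: add q9.
From q9 via λ: add q4.
No new states can be added; the closed set is {q3, q4, q6, q7, q9, q10}.

{q3, q4, q6, q7, q9, q10}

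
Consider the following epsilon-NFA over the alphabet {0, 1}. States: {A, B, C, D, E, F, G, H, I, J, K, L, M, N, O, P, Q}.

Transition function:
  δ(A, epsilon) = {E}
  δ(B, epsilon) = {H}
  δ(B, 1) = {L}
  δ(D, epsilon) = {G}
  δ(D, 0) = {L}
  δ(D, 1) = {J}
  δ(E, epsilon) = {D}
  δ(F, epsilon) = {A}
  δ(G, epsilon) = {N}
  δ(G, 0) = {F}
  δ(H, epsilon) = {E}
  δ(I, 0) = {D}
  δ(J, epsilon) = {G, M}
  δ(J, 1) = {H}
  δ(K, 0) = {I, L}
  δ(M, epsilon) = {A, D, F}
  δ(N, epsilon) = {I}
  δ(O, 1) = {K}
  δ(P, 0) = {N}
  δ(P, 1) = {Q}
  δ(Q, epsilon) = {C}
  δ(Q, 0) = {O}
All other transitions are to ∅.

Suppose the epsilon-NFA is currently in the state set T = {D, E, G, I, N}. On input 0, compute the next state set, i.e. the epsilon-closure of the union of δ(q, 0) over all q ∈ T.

{A, D, E, F, G, I, L, N}

D on 0 → {L}.
G on 0 → {F}.
I on 0 → {D}.
No 0-transition from E, N.
Union after reading 0: {D, F, L}.
Now take the epsilon-closure:
From D via epsilon: add G.
From F via epsilon: add A.
From A via epsilon: add E.
From G via epsilon: add N.
From N via epsilon: add I.
No new states can be added; the closed set is {A, D, E, F, G, I, L, N}.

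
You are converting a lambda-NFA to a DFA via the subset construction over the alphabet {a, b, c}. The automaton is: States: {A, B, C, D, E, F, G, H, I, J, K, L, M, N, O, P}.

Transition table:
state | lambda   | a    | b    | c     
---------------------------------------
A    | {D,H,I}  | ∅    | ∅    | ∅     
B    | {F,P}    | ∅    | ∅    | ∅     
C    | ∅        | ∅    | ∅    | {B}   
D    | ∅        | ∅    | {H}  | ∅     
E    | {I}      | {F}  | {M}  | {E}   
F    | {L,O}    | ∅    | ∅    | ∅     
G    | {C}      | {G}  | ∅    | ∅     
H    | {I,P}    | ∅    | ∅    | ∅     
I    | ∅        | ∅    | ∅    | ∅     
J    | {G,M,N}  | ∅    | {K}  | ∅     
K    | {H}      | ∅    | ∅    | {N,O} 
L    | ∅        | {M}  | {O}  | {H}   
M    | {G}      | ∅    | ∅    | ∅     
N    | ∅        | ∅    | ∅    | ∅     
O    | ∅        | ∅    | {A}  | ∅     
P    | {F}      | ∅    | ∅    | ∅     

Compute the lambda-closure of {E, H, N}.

Start with {E, H, N}.
From E via lambda: add I.
From H via lambda: add P.
From P via lambda: add F.
From F via lambda: add L, O.
No new states can be added; the closed set is {E, F, H, I, L, N, O, P}.

{E, F, H, I, L, N, O, P}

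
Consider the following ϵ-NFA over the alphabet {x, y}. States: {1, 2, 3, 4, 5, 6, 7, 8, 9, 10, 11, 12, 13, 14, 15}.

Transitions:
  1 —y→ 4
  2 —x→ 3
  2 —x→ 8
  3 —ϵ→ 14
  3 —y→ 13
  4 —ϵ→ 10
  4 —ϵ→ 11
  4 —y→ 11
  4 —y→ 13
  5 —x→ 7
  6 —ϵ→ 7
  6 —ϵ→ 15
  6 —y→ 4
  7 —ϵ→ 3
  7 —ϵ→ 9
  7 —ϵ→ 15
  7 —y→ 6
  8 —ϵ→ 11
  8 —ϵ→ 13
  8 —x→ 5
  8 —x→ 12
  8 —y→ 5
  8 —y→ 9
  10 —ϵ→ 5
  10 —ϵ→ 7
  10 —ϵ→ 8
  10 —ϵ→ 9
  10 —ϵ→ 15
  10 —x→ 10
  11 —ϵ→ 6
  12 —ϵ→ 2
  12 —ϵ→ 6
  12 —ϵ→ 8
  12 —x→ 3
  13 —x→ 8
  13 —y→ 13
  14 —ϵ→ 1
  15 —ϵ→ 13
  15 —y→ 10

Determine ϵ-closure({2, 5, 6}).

Start with {2, 5, 6}.
From 6 via ϵ: add 7, 15.
From 7 via ϵ: add 3, 9.
From 15 via ϵ: add 13.
From 3 via ϵ: add 14.
From 14 via ϵ: add 1.
No new states can be added; the closed set is {1, 2, 3, 5, 6, 7, 9, 13, 14, 15}.

{1, 2, 3, 5, 6, 7, 9, 13, 14, 15}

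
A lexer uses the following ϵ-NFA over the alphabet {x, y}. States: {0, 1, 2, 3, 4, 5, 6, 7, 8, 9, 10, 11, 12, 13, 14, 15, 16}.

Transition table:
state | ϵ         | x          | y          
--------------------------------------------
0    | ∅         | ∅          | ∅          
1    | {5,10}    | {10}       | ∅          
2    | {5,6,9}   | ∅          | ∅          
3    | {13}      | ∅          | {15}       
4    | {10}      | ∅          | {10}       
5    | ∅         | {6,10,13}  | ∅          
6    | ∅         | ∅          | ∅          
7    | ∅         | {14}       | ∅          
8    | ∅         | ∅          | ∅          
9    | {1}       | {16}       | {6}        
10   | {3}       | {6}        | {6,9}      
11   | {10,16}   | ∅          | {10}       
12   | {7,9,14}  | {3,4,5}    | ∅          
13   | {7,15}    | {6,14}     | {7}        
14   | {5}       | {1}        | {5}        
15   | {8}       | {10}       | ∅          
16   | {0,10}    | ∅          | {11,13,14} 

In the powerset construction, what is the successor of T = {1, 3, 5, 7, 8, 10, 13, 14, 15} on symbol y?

{1, 3, 5, 6, 7, 8, 9, 10, 13, 15}

3 on y → {15}.
10 on y → {6, 9}.
13 on y → {7}.
14 on y → {5}.
No y-transition from 1, 5, 7, 8, 15.
Union after reading y: {5, 6, 7, 9, 15}.
Now take the ϵ-closure:
From 9 via ϵ: add 1.
From 15 via ϵ: add 8.
From 1 via ϵ: add 10.
From 10 via ϵ: add 3.
From 3 via ϵ: add 13.
No new states can be added; the closed set is {1, 3, 5, 6, 7, 8, 9, 10, 13, 15}.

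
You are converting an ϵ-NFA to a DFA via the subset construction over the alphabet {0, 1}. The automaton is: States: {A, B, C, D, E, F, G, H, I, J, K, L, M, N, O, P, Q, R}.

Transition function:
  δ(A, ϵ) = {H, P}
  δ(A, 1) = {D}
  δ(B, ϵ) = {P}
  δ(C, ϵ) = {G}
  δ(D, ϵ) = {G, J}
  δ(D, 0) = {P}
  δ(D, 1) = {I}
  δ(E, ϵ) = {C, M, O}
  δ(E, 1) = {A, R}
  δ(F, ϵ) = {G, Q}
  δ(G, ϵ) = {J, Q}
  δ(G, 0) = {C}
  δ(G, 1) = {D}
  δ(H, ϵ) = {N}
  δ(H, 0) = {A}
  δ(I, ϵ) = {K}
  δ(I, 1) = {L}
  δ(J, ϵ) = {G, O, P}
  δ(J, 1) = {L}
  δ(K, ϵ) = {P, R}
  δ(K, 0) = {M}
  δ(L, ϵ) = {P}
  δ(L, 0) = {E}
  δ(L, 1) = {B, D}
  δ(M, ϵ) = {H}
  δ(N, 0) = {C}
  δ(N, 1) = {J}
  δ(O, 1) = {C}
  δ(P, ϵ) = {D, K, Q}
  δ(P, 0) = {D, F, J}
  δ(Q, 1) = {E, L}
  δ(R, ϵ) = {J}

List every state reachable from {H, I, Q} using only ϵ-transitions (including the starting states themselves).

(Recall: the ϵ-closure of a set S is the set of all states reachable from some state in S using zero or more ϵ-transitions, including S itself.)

{D, G, H, I, J, K, N, O, P, Q, R}

Start with {H, I, Q}.
From H via ϵ: add N.
From I via ϵ: add K.
From K via ϵ: add P, R.
From P via ϵ: add D.
From R via ϵ: add J.
From D via ϵ: add G.
From J via ϵ: add O.
No new states can be added; the closed set is {D, G, H, I, J, K, N, O, P, Q, R}.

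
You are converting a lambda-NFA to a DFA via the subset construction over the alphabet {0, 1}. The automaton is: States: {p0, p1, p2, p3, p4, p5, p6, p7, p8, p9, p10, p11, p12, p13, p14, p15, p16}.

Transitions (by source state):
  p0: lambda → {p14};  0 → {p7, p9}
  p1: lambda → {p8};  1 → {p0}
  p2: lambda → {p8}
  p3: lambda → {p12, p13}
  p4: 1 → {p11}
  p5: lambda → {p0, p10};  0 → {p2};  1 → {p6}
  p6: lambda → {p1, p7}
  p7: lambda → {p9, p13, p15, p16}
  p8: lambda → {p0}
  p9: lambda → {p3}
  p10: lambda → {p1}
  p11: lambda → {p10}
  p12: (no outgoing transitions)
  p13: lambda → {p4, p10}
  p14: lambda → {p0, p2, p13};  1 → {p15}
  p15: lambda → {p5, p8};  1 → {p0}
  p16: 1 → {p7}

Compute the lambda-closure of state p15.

{p0, p1, p2, p4, p5, p8, p10, p13, p14, p15}

Start with {p15}.
From p15 via lambda: add p5, p8.
From p5 via lambda: add p0, p10.
From p0 via lambda: add p14.
From p10 via lambda: add p1.
From p14 via lambda: add p2, p13.
From p13 via lambda: add p4.
No new states can be added; the closed set is {p0, p1, p2, p4, p5, p8, p10, p13, p14, p15}.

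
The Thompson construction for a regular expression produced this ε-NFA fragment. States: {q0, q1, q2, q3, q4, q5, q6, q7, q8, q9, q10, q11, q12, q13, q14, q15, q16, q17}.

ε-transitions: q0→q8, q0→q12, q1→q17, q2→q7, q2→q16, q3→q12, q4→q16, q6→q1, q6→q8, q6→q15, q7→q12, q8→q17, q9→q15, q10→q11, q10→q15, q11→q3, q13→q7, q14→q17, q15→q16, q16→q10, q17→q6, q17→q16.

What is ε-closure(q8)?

Start with {q8}.
From q8 via ε: add q17.
From q17 via ε: add q6, q16.
From q6 via ε: add q1, q15.
From q16 via ε: add q10.
From q10 via ε: add q11.
From q11 via ε: add q3.
From q3 via ε: add q12.
No new states can be added; the closed set is {q1, q3, q6, q8, q10, q11, q12, q15, q16, q17}.

{q1, q3, q6, q8, q10, q11, q12, q15, q16, q17}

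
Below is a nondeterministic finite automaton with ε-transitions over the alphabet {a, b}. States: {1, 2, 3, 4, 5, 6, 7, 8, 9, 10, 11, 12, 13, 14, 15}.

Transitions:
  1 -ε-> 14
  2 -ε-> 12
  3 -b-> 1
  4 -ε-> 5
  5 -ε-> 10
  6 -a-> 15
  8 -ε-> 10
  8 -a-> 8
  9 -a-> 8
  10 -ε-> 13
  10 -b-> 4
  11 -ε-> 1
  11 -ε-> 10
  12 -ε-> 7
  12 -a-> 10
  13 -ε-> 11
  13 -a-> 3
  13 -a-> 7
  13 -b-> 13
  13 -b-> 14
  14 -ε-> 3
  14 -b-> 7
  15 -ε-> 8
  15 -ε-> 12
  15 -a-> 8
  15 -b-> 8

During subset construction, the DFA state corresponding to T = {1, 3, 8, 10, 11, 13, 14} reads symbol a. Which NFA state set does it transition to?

8 on a → {8}.
13 on a → {3, 7}.
No a-transition from 1, 3, 10, 11, 14.
Union after reading a: {3, 7, 8}.
Now take the ε-closure:
From 8 via ε: add 10.
From 10 via ε: add 13.
From 13 via ε: add 11.
From 11 via ε: add 1.
From 1 via ε: add 14.
No new states can be added; the closed set is {1, 3, 7, 8, 10, 11, 13, 14}.

{1, 3, 7, 8, 10, 11, 13, 14}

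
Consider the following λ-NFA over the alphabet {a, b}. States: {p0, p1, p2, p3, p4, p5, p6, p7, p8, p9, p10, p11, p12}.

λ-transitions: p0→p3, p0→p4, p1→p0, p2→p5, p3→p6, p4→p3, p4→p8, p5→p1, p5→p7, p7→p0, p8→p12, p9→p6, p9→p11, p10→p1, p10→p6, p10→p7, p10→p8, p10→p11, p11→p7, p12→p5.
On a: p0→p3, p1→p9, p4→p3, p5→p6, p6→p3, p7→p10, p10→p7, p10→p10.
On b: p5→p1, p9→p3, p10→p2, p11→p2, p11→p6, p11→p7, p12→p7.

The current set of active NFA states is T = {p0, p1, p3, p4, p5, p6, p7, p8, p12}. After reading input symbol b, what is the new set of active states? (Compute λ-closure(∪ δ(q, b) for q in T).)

p5 on b → {p1}.
p12 on b → {p7}.
No b-transition from p0, p1, p3, p4, p6, p7, p8.
Union after reading b: {p1, p7}.
Now take the λ-closure:
From p1 via λ: add p0.
From p0 via λ: add p3, p4.
From p3 via λ: add p6.
From p4 via λ: add p8.
From p8 via λ: add p12.
From p12 via λ: add p5.
No new states can be added; the closed set is {p0, p1, p3, p4, p5, p6, p7, p8, p12}.

{p0, p1, p3, p4, p5, p6, p7, p8, p12}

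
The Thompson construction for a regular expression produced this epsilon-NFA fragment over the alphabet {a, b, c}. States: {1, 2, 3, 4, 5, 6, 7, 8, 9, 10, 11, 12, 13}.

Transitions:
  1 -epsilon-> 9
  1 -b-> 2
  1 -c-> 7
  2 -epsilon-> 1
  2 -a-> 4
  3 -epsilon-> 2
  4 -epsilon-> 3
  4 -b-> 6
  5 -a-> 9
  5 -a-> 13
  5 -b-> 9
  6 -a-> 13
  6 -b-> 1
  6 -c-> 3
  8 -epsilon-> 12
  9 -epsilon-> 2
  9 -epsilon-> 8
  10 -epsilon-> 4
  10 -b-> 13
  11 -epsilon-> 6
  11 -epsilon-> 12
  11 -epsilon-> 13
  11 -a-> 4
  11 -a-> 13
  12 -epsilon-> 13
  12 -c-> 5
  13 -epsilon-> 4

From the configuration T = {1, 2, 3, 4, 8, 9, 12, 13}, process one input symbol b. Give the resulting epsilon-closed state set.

1 on b → {2}.
4 on b → {6}.
No b-transition from 2, 3, 8, 9, 12, 13.
Union after reading b: {2, 6}.
Now take the epsilon-closure:
From 2 via epsilon: add 1.
From 1 via epsilon: add 9.
From 9 via epsilon: add 8.
From 8 via epsilon: add 12.
From 12 via epsilon: add 13.
From 13 via epsilon: add 4.
From 4 via epsilon: add 3.
No new states can be added; the closed set is {1, 2, 3, 4, 6, 8, 9, 12, 13}.

{1, 2, 3, 4, 6, 8, 9, 12, 13}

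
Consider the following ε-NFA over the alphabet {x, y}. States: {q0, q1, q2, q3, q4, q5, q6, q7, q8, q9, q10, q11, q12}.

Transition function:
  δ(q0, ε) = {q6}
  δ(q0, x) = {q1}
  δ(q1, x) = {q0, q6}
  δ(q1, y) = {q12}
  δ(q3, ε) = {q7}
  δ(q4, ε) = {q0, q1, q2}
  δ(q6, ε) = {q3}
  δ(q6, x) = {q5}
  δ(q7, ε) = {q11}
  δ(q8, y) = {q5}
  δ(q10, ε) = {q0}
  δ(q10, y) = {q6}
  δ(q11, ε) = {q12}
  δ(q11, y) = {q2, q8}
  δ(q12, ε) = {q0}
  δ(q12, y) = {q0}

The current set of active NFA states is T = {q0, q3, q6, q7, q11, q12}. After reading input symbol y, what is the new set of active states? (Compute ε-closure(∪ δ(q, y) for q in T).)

{q0, q2, q3, q6, q7, q8, q11, q12}

q11 on y → {q2, q8}.
q12 on y → {q0}.
No y-transition from q0, q3, q6, q7.
Union after reading y: {q0, q2, q8}.
Now take the ε-closure:
From q0 via ε: add q6.
From q6 via ε: add q3.
From q3 via ε: add q7.
From q7 via ε: add q11.
From q11 via ε: add q12.
No new states can be added; the closed set is {q0, q2, q3, q6, q7, q8, q11, q12}.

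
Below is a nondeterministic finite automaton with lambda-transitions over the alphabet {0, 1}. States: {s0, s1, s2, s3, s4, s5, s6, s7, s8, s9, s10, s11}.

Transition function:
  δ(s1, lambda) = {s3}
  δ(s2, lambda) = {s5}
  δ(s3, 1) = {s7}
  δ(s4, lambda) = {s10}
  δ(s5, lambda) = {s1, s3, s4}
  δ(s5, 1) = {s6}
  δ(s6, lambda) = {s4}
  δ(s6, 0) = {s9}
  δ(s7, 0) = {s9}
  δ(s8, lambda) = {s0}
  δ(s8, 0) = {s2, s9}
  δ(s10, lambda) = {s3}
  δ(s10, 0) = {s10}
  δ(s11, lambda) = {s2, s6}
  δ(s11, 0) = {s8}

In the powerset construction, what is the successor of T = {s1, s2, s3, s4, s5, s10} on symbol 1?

{s3, s4, s6, s7, s10}

s3 on 1 → {s7}.
s5 on 1 → {s6}.
No 1-transition from s1, s2, s4, s10.
Union after reading 1: {s6, s7}.
Now take the lambda-closure:
From s6 via lambda: add s4.
From s4 via lambda: add s10.
From s10 via lambda: add s3.
No new states can be added; the closed set is {s3, s4, s6, s7, s10}.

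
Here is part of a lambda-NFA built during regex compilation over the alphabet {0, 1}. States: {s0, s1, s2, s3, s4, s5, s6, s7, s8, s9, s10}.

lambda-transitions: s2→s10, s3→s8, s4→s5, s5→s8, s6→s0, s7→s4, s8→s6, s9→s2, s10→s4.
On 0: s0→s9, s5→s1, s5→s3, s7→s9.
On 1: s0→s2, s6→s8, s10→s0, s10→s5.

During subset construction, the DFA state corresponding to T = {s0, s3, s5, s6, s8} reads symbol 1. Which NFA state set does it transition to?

s0 on 1 → {s2}.
s6 on 1 → {s8}.
No 1-transition from s3, s5, s8.
Union after reading 1: {s2, s8}.
Now take the lambda-closure:
From s2 via lambda: add s10.
From s8 via lambda: add s6.
From s6 via lambda: add s0.
From s10 via lambda: add s4.
From s4 via lambda: add s5.
No new states can be added; the closed set is {s0, s2, s4, s5, s6, s8, s10}.

{s0, s2, s4, s5, s6, s8, s10}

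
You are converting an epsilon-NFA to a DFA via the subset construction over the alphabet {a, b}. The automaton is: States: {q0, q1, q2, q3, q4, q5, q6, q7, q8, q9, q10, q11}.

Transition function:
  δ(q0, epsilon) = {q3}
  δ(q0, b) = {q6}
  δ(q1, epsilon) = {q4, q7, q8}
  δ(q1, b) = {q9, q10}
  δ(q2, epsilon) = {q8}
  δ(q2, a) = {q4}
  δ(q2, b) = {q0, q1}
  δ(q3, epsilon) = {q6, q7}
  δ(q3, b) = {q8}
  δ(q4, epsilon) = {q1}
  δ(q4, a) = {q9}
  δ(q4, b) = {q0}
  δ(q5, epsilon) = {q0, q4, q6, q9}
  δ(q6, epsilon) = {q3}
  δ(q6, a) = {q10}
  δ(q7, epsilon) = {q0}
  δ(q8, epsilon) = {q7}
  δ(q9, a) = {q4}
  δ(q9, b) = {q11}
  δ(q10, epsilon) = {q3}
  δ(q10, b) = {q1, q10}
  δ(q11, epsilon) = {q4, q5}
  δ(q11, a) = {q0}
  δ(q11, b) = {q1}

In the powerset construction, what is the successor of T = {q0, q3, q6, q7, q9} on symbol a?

q6 on a → {q10}.
q9 on a → {q4}.
No a-transition from q0, q3, q7.
Union after reading a: {q4, q10}.
Now take the epsilon-closure:
From q4 via epsilon: add q1.
From q10 via epsilon: add q3.
From q1 via epsilon: add q7, q8.
From q3 via epsilon: add q6.
From q7 via epsilon: add q0.
No new states can be added; the closed set is {q0, q1, q3, q4, q6, q7, q8, q10}.

{q0, q1, q3, q4, q6, q7, q8, q10}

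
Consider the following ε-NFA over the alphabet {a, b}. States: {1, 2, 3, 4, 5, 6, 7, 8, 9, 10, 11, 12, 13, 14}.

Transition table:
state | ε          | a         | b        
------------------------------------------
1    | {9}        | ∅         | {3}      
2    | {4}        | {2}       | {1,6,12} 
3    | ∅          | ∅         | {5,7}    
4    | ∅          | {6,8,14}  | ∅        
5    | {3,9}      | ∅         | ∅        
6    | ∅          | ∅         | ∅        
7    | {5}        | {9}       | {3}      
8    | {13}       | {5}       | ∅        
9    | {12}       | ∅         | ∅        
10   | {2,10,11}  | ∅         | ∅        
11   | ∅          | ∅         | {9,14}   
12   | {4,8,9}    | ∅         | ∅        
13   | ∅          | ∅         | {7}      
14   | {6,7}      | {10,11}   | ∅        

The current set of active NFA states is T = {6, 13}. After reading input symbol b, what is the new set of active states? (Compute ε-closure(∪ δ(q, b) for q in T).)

13 on b → {7}.
No b-transition from 6.
Union after reading b: {7}.
Now take the ε-closure:
From 7 via ε: add 5.
From 5 via ε: add 3, 9.
From 9 via ε: add 12.
From 12 via ε: add 4, 8.
From 8 via ε: add 13.
No new states can be added; the closed set is {3, 4, 5, 7, 8, 9, 12, 13}.

{3, 4, 5, 7, 8, 9, 12, 13}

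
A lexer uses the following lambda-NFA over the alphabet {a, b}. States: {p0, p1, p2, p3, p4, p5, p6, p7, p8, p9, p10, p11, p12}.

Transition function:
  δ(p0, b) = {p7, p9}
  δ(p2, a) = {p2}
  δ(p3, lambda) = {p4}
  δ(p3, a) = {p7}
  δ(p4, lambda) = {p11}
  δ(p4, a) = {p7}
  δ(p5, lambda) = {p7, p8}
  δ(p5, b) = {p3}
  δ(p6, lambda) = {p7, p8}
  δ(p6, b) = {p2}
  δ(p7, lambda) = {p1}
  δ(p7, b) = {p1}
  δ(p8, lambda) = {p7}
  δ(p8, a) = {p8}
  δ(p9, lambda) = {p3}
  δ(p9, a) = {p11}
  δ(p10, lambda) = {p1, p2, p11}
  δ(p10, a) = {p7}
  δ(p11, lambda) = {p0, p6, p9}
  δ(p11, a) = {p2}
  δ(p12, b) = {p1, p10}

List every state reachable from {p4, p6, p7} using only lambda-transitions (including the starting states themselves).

{p0, p1, p3, p4, p6, p7, p8, p9, p11}

Start with {p4, p6, p7}.
From p4 via lambda: add p11.
From p6 via lambda: add p8.
From p7 via lambda: add p1.
From p11 via lambda: add p0, p9.
From p9 via lambda: add p3.
No new states can be added; the closed set is {p0, p1, p3, p4, p6, p7, p8, p9, p11}.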